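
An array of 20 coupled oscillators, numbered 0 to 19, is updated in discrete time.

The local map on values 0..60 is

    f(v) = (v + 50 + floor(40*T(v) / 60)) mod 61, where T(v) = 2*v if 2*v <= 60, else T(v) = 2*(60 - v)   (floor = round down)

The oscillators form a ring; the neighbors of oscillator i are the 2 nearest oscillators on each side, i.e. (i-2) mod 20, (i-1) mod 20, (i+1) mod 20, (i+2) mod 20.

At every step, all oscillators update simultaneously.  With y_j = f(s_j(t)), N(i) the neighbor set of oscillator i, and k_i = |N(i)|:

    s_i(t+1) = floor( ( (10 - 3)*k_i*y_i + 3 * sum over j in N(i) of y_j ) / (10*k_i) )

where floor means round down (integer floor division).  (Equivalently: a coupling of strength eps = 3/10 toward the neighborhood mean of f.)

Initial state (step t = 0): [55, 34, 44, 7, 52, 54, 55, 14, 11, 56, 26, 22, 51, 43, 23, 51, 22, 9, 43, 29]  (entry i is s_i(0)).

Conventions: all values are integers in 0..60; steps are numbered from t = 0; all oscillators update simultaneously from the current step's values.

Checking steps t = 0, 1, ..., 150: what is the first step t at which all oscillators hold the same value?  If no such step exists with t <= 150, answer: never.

Answer: never
Key observation: The state at step 4 reappears at step 6 — the system is in a cycle of period 2 from step 4 on.  No step 0..6 is synchronized, and the cycle repeats forever, so no step up to 150 (or ever) has all oscillators equal.

Derivation:
t=0: [55, 34, 44, 7, 52, 54, 55, 14, 11, 56, 26, 22, 51, 43, 23, 51, 22, 9, 43, 29]  (not all equal)
t=1: [51, 52, 50, 19, 47, 45, 45, 27, 22, 44, 46, 43, 50, 51, 44, 47, 39, 22, 49, 52]  (not all equal)
t=2: [51, 49, 50, 38, 51, 52, 52, 51, 43, 52, 52, 53, 52, 52, 53, 52, 54, 43, 51, 50]  (not all equal)
t=3: [52, 52, 52, 54, 52, 51, 51, 51, 53, 51, 51, 51, 51, 51, 51, 51, 51, 53, 52, 52]  (not all equal)
t=4: [51, 51, 51, 51, 51, 51, 51, 51, 51, 51, 51, 52, 52, 52, 52, 51, 51, 51, 51, 51]  (not all equal)
t=5: [52, 52, 52, 52, 52, 52, 52, 52, 52, 51, 51, 51, 51, 51, 51, 51, 51, 52, 52, 52]  (not all equal)
t=6: [51, 51, 51, 51, 51, 51, 51, 51, 51, 51, 51, 52, 52, 52, 52, 51, 51, 51, 51, 51]  (not all equal)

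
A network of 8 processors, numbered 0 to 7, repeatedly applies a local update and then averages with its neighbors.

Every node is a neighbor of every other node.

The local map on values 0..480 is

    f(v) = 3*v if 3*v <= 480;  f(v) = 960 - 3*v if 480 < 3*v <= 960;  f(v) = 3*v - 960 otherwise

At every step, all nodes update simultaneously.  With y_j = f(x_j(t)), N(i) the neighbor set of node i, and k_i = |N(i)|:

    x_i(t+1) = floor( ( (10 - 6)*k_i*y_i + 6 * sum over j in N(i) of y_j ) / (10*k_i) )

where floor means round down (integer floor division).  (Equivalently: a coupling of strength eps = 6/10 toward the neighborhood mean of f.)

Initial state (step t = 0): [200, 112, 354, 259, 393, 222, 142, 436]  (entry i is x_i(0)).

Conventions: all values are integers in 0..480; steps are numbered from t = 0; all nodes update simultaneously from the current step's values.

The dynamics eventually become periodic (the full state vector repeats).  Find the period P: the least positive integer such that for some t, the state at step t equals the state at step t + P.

Simulating step by step:
t=0: [200, 112, 354, 259, 393, 222, 142, 436]
t=1: [307, 300, 226, 251, 263, 286, 328, 303]
t=2: [92, 99, 168, 145, 133, 112, 87, 96]
t=3: [322, 328, 378, 372, 360, 341, 317, 326]
t=4: [50, 56, 103, 97, 86, 68, 51, 54]
t=5: [192, 198, 242, 236, 226, 209, 193, 196]
t=6: [343, 338, 296, 302, 311, 327, 342, 340]
t=7: [57, 53, 58, 53, 44, 42, 57, 55]
t=8: [161, 157, 162, 157, 149, 147, 161, 159]
t=9: [470, 468, 469, 468, 460, 458, 470, 470]
t=10: [443, 441, 442, 441, 433, 431, 443, 443]
t=11: [362, 360, 361, 360, 352, 350, 362, 362]
t=12: [119, 117, 118, 117, 109, 107, 119, 119]
t=13: [350, 348, 349, 348, 340, 338, 350, 350]
t=14: [83, 81, 82, 81, 73, 71, 83, 83]
t=15: [242, 240, 241, 240, 232, 230, 242, 242]
t=16: [240, 242, 241, 242, 250, 252, 240, 240]
t=17: [233, 231, 232, 231, 223, 221, 233, 233]
t=18: [267, 269, 268, 269, 277, 279, 267, 267]
t=19: [152, 150, 151, 150, 142, 140, 152, 152]
t=20: [449, 447, 448, 447, 439, 437, 449, 449]
t=21: [380, 378, 379, 378, 370, 368, 380, 380]
t=22: [173, 171, 172, 171, 163, 161, 173, 173]
t=23: [447, 449, 448, 449, 457, 459, 447, 447]
t=24: [387, 389, 388, 389, 397, 399, 387, 387]
t=25: [207, 209, 208, 209, 217, 219, 207, 207]
t=26: [332, 330, 331, 330, 322, 320, 332, 332]
t=27: [29, 27, 28, 27, 19, 17, 29, 29]
t=28: [80, 78, 79, 78, 70, 68, 80, 80]
t=29: [233, 231, 232, 231, 223, 221, 233, 233]

Answer: 12
Key observation: The state at step 17, [233, 231, 232, 231, 223, 221, 233, 233], reappears at step 29 — and no state repeats earlier — so the cycle the system enters has period 12.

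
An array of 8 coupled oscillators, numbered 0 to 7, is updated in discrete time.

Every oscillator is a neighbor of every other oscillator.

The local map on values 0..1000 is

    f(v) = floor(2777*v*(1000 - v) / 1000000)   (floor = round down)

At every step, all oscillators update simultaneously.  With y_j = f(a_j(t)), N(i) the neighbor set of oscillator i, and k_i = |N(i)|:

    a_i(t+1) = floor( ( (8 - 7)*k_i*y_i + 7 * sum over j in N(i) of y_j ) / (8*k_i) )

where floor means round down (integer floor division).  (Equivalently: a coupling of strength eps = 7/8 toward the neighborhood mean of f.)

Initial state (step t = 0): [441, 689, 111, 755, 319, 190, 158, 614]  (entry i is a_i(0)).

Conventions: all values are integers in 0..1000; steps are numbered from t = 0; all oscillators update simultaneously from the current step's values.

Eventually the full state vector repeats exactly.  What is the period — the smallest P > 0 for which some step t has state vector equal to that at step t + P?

Simulating step by step:
t=0: [441, 689, 111, 755, 319, 190, 158, 614]
t=1: [515, 515, 515, 515, 515, 515, 515, 515]
t=2: [693, 693, 693, 693, 693, 693, 693, 693]
t=3: [590, 590, 590, 590, 590, 590, 590, 590]
t=4: [671, 671, 671, 671, 671, 671, 671, 671]
t=5: [613, 613, 613, 613, 613, 613, 613, 613]
t=6: [658, 658, 658, 658, 658, 658, 658, 658]
t=7: [624, 624, 624, 624, 624, 624, 624, 624]
t=8: [651, 651, 651, 651, 651, 651, 651, 651]
t=9: [630, 630, 630, 630, 630, 630, 630, 630]
t=10: [647, 647, 647, 647, 647, 647, 647, 647]
t=11: [634, 634, 634, 634, 634, 634, 634, 634]
t=12: [644, 644, 644, 644, 644, 644, 644, 644]
t=13: [636, 636, 636, 636, 636, 636, 636, 636]
t=14: [642, 642, 642, 642, 642, 642, 642, 642]
t=15: [638, 638, 638, 638, 638, 638, 638, 638]
t=16: [641, 641, 641, 641, 641, 641, 641, 641]
t=17: [639, 639, 639, 639, 639, 639, 639, 639]
t=18: [640, 640, 640, 640, 640, 640, 640, 640]
t=19: [639, 639, 639, 639, 639, 639, 639, 639]

Answer: 2
Key observation: The state at step 17, [639, 639, 639, 639, 639, 639, 639, 639], reappears at step 19 — and no state repeats earlier — so the cycle the system enters has period 2.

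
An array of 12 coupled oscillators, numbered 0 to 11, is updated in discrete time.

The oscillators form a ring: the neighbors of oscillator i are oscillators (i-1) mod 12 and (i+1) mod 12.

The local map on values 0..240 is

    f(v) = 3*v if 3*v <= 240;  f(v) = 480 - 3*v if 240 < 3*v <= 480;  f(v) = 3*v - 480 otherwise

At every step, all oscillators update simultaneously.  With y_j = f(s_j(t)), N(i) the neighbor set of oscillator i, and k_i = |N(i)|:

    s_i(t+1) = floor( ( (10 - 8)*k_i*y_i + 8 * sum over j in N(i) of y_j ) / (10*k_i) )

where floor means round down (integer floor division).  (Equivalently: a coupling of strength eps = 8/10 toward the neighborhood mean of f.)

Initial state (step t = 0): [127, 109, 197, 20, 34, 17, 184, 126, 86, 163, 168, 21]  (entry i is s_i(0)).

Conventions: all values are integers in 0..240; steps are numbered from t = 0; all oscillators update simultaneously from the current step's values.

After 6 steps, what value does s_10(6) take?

Answer: s_10(6) = 54

Derivation:
t=0: [127, 109, 197, 20, 34, 17, 184, 126, 86, 163, 168, 21]
t=1: [106, 114, 107, 97, 64, 79, 75, 138, 88, 100, 33, 61]
t=2: [160, 156, 162, 178, 208, 214, 166, 189, 141, 162, 165, 141]
t=3: [27, 4, 27, 70, 115, 97, 103, 47, 48, 30, 28, 17]
t=4: [41, 67, 105, 128, 186, 160, 166, 154, 121, 109, 73, 76]
t=5: [196, 155, 151, 116, 54, 38, 10, 57, 91, 165, 196, 182]
t=6: [54, 57, 64, 102, 130, 99, 120, 129, 115, 129, 54, 99]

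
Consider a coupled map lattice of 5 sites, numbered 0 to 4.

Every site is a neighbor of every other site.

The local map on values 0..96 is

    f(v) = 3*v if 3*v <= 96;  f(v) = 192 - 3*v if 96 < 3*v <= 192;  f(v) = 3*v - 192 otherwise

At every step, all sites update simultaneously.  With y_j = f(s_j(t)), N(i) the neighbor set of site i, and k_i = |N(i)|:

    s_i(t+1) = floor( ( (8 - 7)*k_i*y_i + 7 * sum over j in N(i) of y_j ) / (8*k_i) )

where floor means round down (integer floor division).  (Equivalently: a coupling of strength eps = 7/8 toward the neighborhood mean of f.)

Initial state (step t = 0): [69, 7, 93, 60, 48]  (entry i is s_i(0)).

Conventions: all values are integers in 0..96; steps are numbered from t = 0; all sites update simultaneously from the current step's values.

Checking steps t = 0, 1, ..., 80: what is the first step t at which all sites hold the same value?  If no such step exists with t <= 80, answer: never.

Answer: 3
Key observation: Synchronization is absorbing here: once all sites are equal they stay equal, and step 3 is the first all-equal step.

Derivation:
t=0: [69, 7, 93, 60, 48]  (not all equal)
t=1: [38, 38, 31, 38, 35]  (not all equal)
t=2: [83, 83, 81, 83, 82]  (not all equal)
t=3: [55, 55, 55, 55, 55]  (all equal)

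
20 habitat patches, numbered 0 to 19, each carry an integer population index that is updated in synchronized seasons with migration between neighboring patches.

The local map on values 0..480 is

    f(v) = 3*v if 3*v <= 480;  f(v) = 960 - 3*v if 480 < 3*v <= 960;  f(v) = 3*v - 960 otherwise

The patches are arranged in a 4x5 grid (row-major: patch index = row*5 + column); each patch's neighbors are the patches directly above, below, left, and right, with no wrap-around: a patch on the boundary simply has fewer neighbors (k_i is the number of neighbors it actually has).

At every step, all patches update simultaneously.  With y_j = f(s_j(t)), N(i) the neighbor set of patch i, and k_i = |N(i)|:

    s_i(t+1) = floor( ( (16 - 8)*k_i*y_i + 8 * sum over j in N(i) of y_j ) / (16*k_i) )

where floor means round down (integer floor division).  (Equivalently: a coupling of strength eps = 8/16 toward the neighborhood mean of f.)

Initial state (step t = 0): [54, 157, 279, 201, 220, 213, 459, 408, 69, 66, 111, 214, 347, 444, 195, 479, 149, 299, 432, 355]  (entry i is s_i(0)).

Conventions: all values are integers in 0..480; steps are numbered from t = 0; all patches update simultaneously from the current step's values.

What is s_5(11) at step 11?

Simulating step by step:
t=0: [54, 157, 279, 201, 220, 213, 459, 408, 69, 66, 111, 214, 347, 444, 195, 479, 149, 299, 432, 355]
t=1: [279, 352, 243, 283, 288, 312, 380, 235, 252, 246, 352, 318, 167, 310, 300, 433, 366, 175, 258, 230]
t=2: [91, 137, 192, 144, 131, 78, 137, 261, 179, 171, 109, 112, 320, 128, 117, 228, 199, 348, 215, 196]
t=3: [297, 383, 362, 416, 416, 285, 350, 240, 391, 418, 304, 305, 122, 328, 376, 310, 297, 155, 297, 352]
t=4: [108, 142, 182, 248, 289, 87, 117, 219, 212, 258, 54, 94, 279, 114, 153, 44, 124, 316, 132, 107]
t=5: [333, 394, 364, 246, 147, 270, 334, 303, 292, 239, 193, 267, 178, 333, 371, 199, 257, 154, 310, 374]
t=6: [112, 146, 148, 220, 336, 152, 93, 111, 111, 234, 302, 209, 301, 106, 150, 324, 258, 338, 125, 126]
t=7: [391, 395, 400, 287, 163, 339, 334, 305, 317, 267, 160, 238, 158, 310, 384, 66, 159, 130, 312, 395]
t=8: [177, 195, 181, 169, 300, 151, 92, 118, 46, 191, 323, 307, 325, 102, 165, 338, 377, 357, 119, 166]
t=9: [421, 374, 405, 329, 240, 345, 290, 282, 256, 304, 95, 78, 108, 274, 425, 72, 119, 146, 325, 436]
t=10: [210, 189, 178, 128, 138, 150, 118, 164, 136, 148, 230, 249, 277, 174, 246, 268, 326, 335, 161, 256]
t=11: [375, 381, 420, 400, 414, 384, 367, 398, 420, 396, 271, 202, 210, 373, 290, 150, 78, 126, 351, 270]

Answer: s_5(11) = 384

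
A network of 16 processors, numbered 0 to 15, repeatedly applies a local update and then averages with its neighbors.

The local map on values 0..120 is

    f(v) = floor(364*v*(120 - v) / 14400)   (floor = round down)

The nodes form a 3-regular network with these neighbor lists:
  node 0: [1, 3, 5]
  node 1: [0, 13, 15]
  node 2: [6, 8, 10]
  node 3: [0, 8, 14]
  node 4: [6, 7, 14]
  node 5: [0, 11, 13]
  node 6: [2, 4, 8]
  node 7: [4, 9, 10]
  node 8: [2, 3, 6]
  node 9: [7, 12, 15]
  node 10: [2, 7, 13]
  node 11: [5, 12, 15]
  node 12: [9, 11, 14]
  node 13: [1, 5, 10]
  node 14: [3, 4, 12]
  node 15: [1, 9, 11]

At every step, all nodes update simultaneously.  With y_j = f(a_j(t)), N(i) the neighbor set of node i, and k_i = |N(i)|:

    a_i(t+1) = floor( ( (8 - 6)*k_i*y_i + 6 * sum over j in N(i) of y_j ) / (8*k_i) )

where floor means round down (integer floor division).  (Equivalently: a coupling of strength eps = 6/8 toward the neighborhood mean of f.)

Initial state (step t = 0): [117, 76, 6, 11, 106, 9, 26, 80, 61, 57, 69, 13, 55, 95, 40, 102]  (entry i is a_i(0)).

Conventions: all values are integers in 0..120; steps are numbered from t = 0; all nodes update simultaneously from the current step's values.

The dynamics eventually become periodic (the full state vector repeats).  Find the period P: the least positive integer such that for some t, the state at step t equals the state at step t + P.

Simulating step by step:
t=0: [117, 76, 6, 11, 106, 9, 26, 80, 61, 57, 69, 13, 55, 95, 40, 102]
t=1: [36, 49, 64, 52, 64, 32, 51, 73, 49, 76, 61, 49, 73, 64, 59, 63]
t=2: [80, 85, 88, 85, 88, 81, 88, 87, 88, 86, 89, 83, 86, 84, 88, 87]
t=3: [77, 75, 70, 74, 71, 78, 71, 71, 72, 72, 72, 75, 73, 74, 72, 74]
t=4: [84, 85, 87, 85, 87, 84, 87, 87, 87, 86, 87, 84, 86, 85, 86, 85]
t=5: [75, 75, 72, 74, 72, 75, 72, 72, 72, 73, 72, 75, 73, 74, 73, 74]
t=6: [85, 85, 87, 86, 86, 85, 87, 86, 86, 86, 86, 85, 85, 85, 86, 85]
t=7: [74, 75, 72, 73, 72, 75, 72, 73, 72, 74, 73, 75, 74, 74, 73, 74]
t=8: [85, 85, 86, 86, 86, 85, 87, 86, 86, 86, 86, 85, 85, 85, 86, 85]
t=9: [74, 75, 72, 73, 72, 75, 72, 73, 72, 74, 73, 75, 74, 74, 73, 74]

Answer: 2
Key observation: The state at step 7, [74, 75, 72, 73, 72, 75, 72, 73, 72, 74, 73, 75, 74, 74, 73, 74], reappears at step 9 — and no state repeats earlier — so the cycle the system enters has period 2.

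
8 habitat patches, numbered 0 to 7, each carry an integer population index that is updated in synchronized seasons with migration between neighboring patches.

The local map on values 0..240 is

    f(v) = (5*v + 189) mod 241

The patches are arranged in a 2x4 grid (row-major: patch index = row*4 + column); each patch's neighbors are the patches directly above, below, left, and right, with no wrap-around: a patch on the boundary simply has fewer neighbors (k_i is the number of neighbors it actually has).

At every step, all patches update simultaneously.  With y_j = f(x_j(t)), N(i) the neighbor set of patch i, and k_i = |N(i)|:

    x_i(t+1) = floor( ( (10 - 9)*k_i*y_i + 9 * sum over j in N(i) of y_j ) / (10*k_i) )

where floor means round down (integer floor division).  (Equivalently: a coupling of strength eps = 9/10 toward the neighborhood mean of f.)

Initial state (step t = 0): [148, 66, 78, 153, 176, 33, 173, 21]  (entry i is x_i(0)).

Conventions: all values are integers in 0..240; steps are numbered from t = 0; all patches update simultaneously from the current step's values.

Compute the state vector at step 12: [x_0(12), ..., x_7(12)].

Answer: [134, 169, 104, 145, 199, 146, 176, 98]

Derivation:
t=0: [148, 66, 78, 153, 176, 33, 173, 21]
t=1: [84, 128, 117, 90, 154, 80, 87, 149]
t=2: [166, 96, 126, 133, 128, 155, 124, 155]
t=3: [137, 64, 130, 56, 35, 113, 37, 97]
t=4: [82, 92, 128, 161, 94, 88, 115, 181]
t=5: [166, 127, 82, 109, 136, 130, 119, 44]
t=6: [116, 96, 63, 129, 91, 104, 126, 49]
t=7: [161, 107, 120, 107, 139, 156, 142, 112]
t=8: [75, 30, 60, 41, 31, 101, 46, 82]
t=9: [98, 100, 129, 71, 142, 134, 118, 160]
t=10: [192, 153, 108, 67, 167, 145, 87, 55]
t=11: [149, 137, 125, 107, 175, 149, 140, 105]
t=12: [134, 169, 104, 145, 199, 146, 176, 98]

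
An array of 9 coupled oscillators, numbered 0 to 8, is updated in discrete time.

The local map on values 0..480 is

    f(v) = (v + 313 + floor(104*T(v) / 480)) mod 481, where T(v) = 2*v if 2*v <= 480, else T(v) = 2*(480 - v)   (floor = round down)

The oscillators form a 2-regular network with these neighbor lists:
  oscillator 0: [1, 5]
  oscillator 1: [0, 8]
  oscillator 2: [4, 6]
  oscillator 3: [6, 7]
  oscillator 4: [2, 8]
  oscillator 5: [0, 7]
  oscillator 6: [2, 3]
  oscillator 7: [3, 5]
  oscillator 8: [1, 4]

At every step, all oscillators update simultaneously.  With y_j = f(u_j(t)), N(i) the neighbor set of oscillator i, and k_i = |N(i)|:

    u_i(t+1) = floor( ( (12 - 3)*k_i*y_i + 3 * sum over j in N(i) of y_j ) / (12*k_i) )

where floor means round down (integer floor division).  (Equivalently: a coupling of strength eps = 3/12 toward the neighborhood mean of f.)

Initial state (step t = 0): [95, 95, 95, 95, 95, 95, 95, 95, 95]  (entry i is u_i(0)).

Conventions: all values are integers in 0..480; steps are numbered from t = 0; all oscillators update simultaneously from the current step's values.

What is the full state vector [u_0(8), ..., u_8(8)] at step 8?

Answer: [158, 158, 158, 158, 158, 158, 158, 158, 158]

Derivation:
t=0: [95, 95, 95, 95, 95, 95, 95, 95, 95]
t=1: [449, 449, 449, 449, 449, 449, 449, 449, 449]
t=2: [294, 294, 294, 294, 294, 294, 294, 294, 294]
t=3: [206, 206, 206, 206, 206, 206, 206, 206, 206]
t=4: [127, 127, 127, 127, 127, 127, 127, 127, 127]
t=5: [14, 14, 14, 14, 14, 14, 14, 14, 14]
t=6: [333, 333, 333, 333, 333, 333, 333, 333, 333]
t=7: [228, 228, 228, 228, 228, 228, 228, 228, 228]
t=8: [158, 158, 158, 158, 158, 158, 158, 158, 158]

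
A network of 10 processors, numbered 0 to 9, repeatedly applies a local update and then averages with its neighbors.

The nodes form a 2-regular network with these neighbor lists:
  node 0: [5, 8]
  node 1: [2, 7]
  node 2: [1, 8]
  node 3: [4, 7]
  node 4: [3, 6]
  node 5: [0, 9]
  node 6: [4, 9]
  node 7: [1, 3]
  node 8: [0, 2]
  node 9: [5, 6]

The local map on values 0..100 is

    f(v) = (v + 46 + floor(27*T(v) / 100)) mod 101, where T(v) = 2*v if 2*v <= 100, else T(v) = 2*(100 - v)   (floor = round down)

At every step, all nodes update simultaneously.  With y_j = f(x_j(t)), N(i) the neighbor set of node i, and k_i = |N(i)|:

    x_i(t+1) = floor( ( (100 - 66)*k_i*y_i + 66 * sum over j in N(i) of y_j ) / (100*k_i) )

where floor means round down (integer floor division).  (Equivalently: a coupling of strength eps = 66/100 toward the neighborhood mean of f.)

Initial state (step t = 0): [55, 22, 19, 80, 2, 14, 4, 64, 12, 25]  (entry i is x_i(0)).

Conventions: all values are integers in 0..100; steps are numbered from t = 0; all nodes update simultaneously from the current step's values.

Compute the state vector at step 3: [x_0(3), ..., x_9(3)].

Simulating step by step:
t=0: [55, 22, 19, 80, 2, 14, 4, 64, 12, 25]
t=1: [51, 60, 72, 37, 45, 58, 61, 47, 54, 67]
t=2: [23, 25, 27, 10, 14, 25, 23, 14, 25, 27]
t=3: [82, 79, 85, 64, 69, 84, 78, 70, 84, 84]

Answer: [82, 79, 85, 64, 69, 84, 78, 70, 84, 84]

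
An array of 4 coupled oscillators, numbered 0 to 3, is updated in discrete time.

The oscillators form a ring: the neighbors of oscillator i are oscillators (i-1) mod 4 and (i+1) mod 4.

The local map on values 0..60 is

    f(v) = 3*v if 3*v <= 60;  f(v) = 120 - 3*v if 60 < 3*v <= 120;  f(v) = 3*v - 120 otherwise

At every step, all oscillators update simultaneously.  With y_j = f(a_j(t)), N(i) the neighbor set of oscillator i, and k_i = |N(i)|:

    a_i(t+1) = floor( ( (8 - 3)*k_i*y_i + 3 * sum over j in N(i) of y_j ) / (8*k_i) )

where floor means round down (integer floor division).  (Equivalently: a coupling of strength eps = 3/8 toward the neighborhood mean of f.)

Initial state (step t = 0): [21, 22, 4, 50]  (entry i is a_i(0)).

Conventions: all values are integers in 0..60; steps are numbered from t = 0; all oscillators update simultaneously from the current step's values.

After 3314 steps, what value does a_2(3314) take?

Simulating step by step:
t=0: [21, 22, 4, 50]
t=1: [51, 46, 23, 31]
t=2: [29, 27, 40, 32]
t=3: [32, 30, 11, 21]
t=4: [31, 29, 36, 46]
t=5: [26, 27, 17, 18]
t=6: [43, 41, 49, 51]
t=7: [12, 8, 23, 27]
t=8: [34, 31, 43, 40]
t=9: [16, 21, 10, 5]
t=10: [43, 50, 32, 24]
t=11: [20, 24, 29, 36]
t=12: [48, 47, 31, 24]
t=13: [27, 22, 29, 39]
t=14: [35, 47, 31, 15]
t=15: [21, 21, 29, 36]
t=16: [48, 52, 33, 24]
t=17: [30, 30, 28, 38]
t=18: [25, 31, 29, 16]
t=19: [42, 31, 34, 44]
t=20: [11, 21, 18, 12]
t=21: [38, 51, 51, 38]
t=22: [11, 27, 27, 11]
t=23: [34, 37, 37, 34]
t=24: [16, 10, 10, 16]
t=25: [44, 33, 33, 44]
t=26: [13, 19, 19, 13]
t=27: [42, 53, 53, 42]
t=28: [12, 32, 32, 12]
t=29: [33, 26, 26, 33]
t=30: [24, 38, 38, 24]
t=31: [40, 13, 13, 40]
t=32: [7, 31, 31, 7]
t=33: [22, 25, 25, 22]
t=34: [52, 46, 46, 52]
t=35: [32, 21, 21, 32]
t=36: [30, 50, 50, 30]
t=37: [30, 30, 30, 30]
t=38: [30, 30, 30, 30]

Answer: a_2(3314) = 30
Key observation: The state at step 37, [30, 30, 30, 30], reappears at step 38: the system is in a cycle of period 1 from step 37 on.  Therefore the state at step 3314 equals the state at step 37 + ((3314 - 37) mod 1) = 37, which is [30, 30, 30, 30].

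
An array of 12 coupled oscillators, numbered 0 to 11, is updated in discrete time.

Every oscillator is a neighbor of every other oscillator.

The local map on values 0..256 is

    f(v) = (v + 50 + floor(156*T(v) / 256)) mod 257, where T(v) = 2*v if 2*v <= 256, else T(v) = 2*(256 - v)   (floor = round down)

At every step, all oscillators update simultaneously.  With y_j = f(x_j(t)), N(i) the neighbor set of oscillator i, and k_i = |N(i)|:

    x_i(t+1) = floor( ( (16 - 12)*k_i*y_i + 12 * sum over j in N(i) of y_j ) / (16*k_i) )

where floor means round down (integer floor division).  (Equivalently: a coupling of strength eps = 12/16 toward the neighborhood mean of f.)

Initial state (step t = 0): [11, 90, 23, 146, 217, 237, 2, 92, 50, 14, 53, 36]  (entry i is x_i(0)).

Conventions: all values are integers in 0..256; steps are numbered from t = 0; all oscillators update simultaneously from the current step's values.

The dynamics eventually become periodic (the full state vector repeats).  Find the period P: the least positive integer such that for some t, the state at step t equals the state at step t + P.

Simulating step by step:
t=0: [11, 90, 23, 146, 217, 237, 2, 92, 50, 14, 53, 36]
t=1: [112, 144, 117, 112, 109, 108, 108, 145, 128, 113, 129, 122]
t=2: [50, 56, 52, 50, 49, 49, 49, 56, 57, 51, 57, 54]
t=3: [164, 167, 165, 164, 164, 164, 164, 167, 167, 165, 167, 166]
t=4: [68, 68, 68, 68, 68, 68, 68, 68, 68, 68, 68, 68]
t=5: [200, 200, 200, 200, 200, 200, 200, 200, 200, 200, 200, 200]
t=6: [61, 61, 61, 61, 61, 61, 61, 61, 61, 61, 61, 61]
t=7: [185, 185, 185, 185, 185, 185, 185, 185, 185, 185, 185, 185]
t=8: [64, 64, 64, 64, 64, 64, 64, 64, 64, 64, 64, 64]
t=9: [192, 192, 192, 192, 192, 192, 192, 192, 192, 192, 192, 192]
t=10: [63, 63, 63, 63, 63, 63, 63, 63, 63, 63, 63, 63]
t=11: [189, 189, 189, 189, 189, 189, 189, 189, 189, 189, 189, 189]
t=12: [63, 63, 63, 63, 63, 63, 63, 63, 63, 63, 63, 63]

Answer: 2
Key observation: The state at step 10, [63, 63, 63, 63, 63, 63, 63, 63, 63, 63, 63, 63], reappears at step 12 — and no state repeats earlier — so the cycle the system enters has period 2.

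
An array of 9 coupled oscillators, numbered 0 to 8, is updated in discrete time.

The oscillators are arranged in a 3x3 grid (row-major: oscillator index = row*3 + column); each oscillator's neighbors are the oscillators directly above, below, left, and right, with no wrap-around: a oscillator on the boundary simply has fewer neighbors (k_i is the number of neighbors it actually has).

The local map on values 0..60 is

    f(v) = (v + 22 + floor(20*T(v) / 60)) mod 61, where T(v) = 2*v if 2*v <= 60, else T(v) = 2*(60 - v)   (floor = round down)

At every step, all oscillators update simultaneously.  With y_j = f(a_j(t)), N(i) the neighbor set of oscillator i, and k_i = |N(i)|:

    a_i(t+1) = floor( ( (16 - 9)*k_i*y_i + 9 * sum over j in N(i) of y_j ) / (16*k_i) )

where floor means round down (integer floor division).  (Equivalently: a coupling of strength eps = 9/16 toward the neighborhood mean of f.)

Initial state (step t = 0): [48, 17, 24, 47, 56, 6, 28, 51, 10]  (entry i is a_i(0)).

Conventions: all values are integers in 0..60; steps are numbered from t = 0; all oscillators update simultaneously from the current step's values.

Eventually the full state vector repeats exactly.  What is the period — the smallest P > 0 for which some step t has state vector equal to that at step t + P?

Answer: 2
Key observation: The state at step 10, [17, 17, 17, 17, 17, 17, 17, 17, 17], reappears at step 12 — and no state repeats earlier — so the cycle the system enters has period 2.

Derivation:
t=0: [48, 17, 24, 47, 56, 6, 28, 51, 10]
t=1: [26, 28, 23, 15, 24, 24, 12, 19, 30]
t=2: [16, 15, 28, 29, 15, 13, 46, 33, 20]
t=3: [36, 39, 28, 24, 36, 39, 12, 27, 39]
t=4: [9, 12, 10, 13, 10, 12, 20, 15, 11]
t=5: [40, 39, 40, 43, 41, 40, 49, 45, 42]
t=6: [14, 14, 14, 15, 14, 14, 16, 15, 15]
t=7: [45, 45, 45, 46, 45, 45, 47, 46, 46]
t=8: [16, 16, 16, 16, 16, 16, 16, 16, 16]
t=9: [48, 48, 48, 48, 48, 48, 48, 48, 48]
t=10: [17, 17, 17, 17, 17, 17, 17, 17, 17]
t=11: [50, 50, 50, 50, 50, 50, 50, 50, 50]
t=12: [17, 17, 17, 17, 17, 17, 17, 17, 17]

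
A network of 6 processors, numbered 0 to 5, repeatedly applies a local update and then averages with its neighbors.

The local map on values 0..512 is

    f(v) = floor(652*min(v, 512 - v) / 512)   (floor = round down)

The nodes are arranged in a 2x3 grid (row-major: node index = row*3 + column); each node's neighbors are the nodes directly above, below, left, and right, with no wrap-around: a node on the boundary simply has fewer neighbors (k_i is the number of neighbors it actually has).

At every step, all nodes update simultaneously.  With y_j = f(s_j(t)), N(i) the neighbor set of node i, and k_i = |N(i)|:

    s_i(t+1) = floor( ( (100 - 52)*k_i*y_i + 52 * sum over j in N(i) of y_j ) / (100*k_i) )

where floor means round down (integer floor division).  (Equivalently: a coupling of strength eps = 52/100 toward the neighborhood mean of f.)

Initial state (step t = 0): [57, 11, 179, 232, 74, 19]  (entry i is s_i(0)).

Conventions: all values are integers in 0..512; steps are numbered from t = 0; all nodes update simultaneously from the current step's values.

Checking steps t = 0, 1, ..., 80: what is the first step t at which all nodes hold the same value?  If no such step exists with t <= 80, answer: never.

Answer: 32
Key observation: Synchronization is absorbing here: once all nodes are equal they stay equal, and step 32 is the first all-equal step.

Derivation:
t=0: [57, 11, 179, 232, 74, 19]  (not all equal)
t=1: [114, 74, 118, 184, 102, 94]  (not all equal)
t=2: [154, 118, 127, 183, 139, 129]  (not all equal)
t=3: [193, 164, 158, 208, 179, 166]  (not all equal)
t=4: [240, 216, 205, 249, 227, 212]  (not all equal)
t=5: [300, 280, 266, 306, 287, 272]  (not all equal)
t=6: [273, 292, 306, 270, 286, 302]  (not all equal)
t=7: [298, 282, 267, 301, 285, 270]  (not all equal)
t=8: [276, 291, 305, 274, 289, 303]  (not all equal)
t=9: [295, 281, 268, 297, 283, 269]  (not all equal)
t=10: [279, 293, 305, 278, 291, 304]  (not all equal)
t=11: [291, 279, 267, 292, 280, 268]  (not all equal)
t=12: [284, 295, 306, 284, 295, 306]  (not all equal)
t=13: [286, 276, 265, 286, 276, 265]  (not all equal)
t=14: [290, 300, 310, 290, 300, 310]  (not all equal)
t=15: [278, 269, 260, 278, 269, 260]  (not all equal)
t=16: [300, 308, 317, 300, 308, 317]  (not all equal)
t=17: [266, 258, 250, 266, 258, 250]  (not all equal)
t=18: [315, 320, 319, 315, 320, 319]  (not all equal)
t=19: [248, 245, 244, 248, 245, 244]  (not all equal)
t=20: [313, 311, 310, 313, 311, 310]  (not all equal)
t=21: [253, 255, 256, 253, 255, 256]  (not all equal)
t=22: [322, 324, 325, 322, 324, 325]  (not all equal)
t=23: [240, 239, 238, 240, 239, 238]  (not all equal)
t=24: [304, 304, 303, 304, 304, 303]  (not all equal)
t=25: [264, 264, 265, 264, 264, 265]  (not all equal)
t=26: [315, 314, 314, 315, 314, 314]  (not all equal)
t=27: [250, 251, 252, 250, 251, 252]  (not all equal)
t=28: [318, 319, 319, 318, 319, 319]  (not all equal)
t=29: [246, 245, 245, 246, 245, 245]  (not all equal)
t=30: [312, 311, 311, 312, 311, 311]  (not all equal)
t=31: [254, 254, 255, 254, 254, 255]  (not all equal)
t=32: [323, 323, 323, 323, 323, 323]  (all equal)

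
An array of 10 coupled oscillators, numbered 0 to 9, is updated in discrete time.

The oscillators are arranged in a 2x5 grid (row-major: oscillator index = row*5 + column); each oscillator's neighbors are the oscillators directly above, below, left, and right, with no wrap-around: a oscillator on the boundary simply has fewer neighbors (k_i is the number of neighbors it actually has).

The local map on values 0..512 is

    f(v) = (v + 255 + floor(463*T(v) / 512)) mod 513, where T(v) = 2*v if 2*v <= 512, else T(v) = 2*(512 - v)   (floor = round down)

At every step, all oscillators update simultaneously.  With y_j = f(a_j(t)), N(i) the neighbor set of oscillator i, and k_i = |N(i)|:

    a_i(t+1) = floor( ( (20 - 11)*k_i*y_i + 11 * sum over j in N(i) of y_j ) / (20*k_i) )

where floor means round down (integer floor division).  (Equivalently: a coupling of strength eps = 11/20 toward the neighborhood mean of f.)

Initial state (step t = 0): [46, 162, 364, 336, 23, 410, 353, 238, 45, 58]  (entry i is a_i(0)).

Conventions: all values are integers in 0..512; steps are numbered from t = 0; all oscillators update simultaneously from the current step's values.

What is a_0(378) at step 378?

Simulating step by step:
t=0: [46, 162, 364, 336, 23, 410, 353, 238, 45, 58]
t=1: [319, 297, 351, 374, 367, 361, 344, 392, 395, 380]
t=2: [405, 409, 382, 366, 366, 388, 386, 363, 353, 359]
t=3: [343, 344, 360, 371, 373, 350, 355, 369, 377, 377]
t=4: [388, 385, 375, 368, 365, 384, 380, 371, 365, 363]
t=5: [355, 357, 364, 369, 372, 357, 360, 366, 371, 372]
t=6: [379, 377, 373, 369, 367, 378, 376, 372, 368, 367]
t=7: [361, 363, 366, 369, 370, 362, 363, 366, 369, 370]
t=8: [375, 374, 371, 369, 368, 375, 373, 371, 369, 368]
t=9: [364, 365, 367, 369, 369, 364, 365, 367, 369, 369]
t=10: [372, 372, 370, 369, 369, 372, 372, 370, 369, 369]
t=11: [367, 367, 368, 368, 369, 367, 367, 368, 368, 369]
t=12: [371, 370, 370, 369, 369, 371, 370, 370, 369, 369]
t=13: [368, 368, 368, 368, 369, 368, 368, 368, 368, 369]
t=14: [370, 370, 370, 369, 369, 370, 370, 370, 369, 369]
t=15: [368, 368, 368, 368, 369, 368, 368, 368, 368, 369]

Answer: a_0(378) = 370
Key observation: The state at step 13, [368, 368, 368, 368, 369, 368, 368, 368, 368, 369], reappears at step 15: the system is in a cycle of period 2 from step 13 on.  Therefore the state at step 378 equals the state at step 13 + ((378 - 13) mod 2) = 14, which is [370, 370, 370, 369, 369, 370, 370, 370, 369, 369].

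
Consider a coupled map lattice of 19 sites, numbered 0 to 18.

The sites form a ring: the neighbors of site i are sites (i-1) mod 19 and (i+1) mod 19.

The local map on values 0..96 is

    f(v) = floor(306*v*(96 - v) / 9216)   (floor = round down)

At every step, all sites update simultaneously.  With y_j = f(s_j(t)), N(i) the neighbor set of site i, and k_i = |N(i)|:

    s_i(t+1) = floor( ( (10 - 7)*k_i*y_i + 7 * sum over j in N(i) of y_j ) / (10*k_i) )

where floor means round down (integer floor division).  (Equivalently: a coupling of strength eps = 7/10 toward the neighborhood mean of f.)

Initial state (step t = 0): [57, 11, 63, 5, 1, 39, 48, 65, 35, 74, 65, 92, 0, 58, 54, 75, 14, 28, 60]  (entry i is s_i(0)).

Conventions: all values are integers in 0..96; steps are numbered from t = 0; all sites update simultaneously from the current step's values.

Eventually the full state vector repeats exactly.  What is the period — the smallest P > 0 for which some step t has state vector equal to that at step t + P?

Simulating step by step:
t=0: [57, 11, 63, 5, 1, 39, 48, 65, 35, 74, 65, 92, 0, 58, 54, 75, 14, 28, 60]
t=1: [57, 59, 36, 29, 31, 49, 71, 70, 63, 63, 42, 26, 29, 48, 66, 55, 51, 57, 68]
t=2: [69, 72, 68, 67, 68, 66, 65, 62, 65, 71, 67, 66, 66, 67, 72, 71, 74, 70, 70]
t=3: [59, 60, 61, 63, 64, 64, 66, 66, 64, 62, 62, 64, 64, 61, 59, 56, 57, 57, 60]
t=4: [71, 71, 70, 69, 68, 66, 66, 66, 67, 68, 68, 68, 68, 70, 72, 72, 73, 72, 72]
t=5: [57, 58, 59, 61, 63, 64, 65, 64, 64, 63, 63, 63, 61, 60, 58, 56, 56, 56, 57]
t=6: [73, 72, 71, 70, 69, 67, 67, 67, 68, 68, 69, 69, 70, 71, 72, 73, 74, 73, 73]
t=7: [55, 56, 58, 59, 61, 62, 64, 63, 63, 62, 61, 60, 59, 58, 56, 55, 54, 54, 55]
t=8: [74, 73, 73, 71, 70, 69, 68, 68, 69, 69, 70, 71, 72, 73, 73, 74, 74, 74, 74]
t=9: [54, 54, 56, 57, 59, 61, 62, 62, 61, 60, 59, 58, 56, 55, 54, 54, 54, 54, 54]
t=10: [75, 74, 74, 73, 71, 70, 69, 69, 70, 71, 72, 73, 73, 74, 74, 75, 75, 75, 75]
t=11: [52, 53, 54, 55, 57, 59, 60, 60, 59, 58, 56, 55, 54, 54, 53, 52, 52, 52, 52]
t=12: [75, 75, 74, 74, 73, 72, 71, 71, 72, 73, 73, 74, 74, 75, 75, 75, 75, 75, 75]
t=13: [52, 52, 53, 54, 55, 56, 57, 57, 56, 55, 54, 54, 53, 52, 52, 52, 52, 52, 52]
t=14: [75, 75, 75, 74, 74, 73, 73, 73, 73, 74, 74, 75, 75, 75, 75, 75, 75, 75, 75]
t=15: [52, 52, 52, 53, 54, 54, 55, 55, 54, 54, 53, 52, 52, 52, 52, 52, 52, 52, 52]
t=16: [75, 75, 75, 75, 75, 74, 74, 74, 74, 75, 75, 75, 75, 75, 75, 75, 75, 75, 75]
t=17: [52, 52, 52, 52, 52, 53, 54, 54, 53, 52, 52, 52, 52, 52, 52, 52, 52, 52, 52]
t=18: [75, 75, 75, 75, 75, 75, 75, 75, 75, 75, 75, 75, 75, 75, 75, 75, 75, 75, 75]
t=19: [52, 52, 52, 52, 52, 52, 52, 52, 52, 52, 52, 52, 52, 52, 52, 52, 52, 52, 52]
t=20: [75, 75, 75, 75, 75, 75, 75, 75, 75, 75, 75, 75, 75, 75, 75, 75, 75, 75, 75]

Answer: 2
Key observation: The state at step 18, [75, 75, 75, 75, 75, 75, 75, 75, 75, 75, 75, 75, 75, 75, 75, 75, 75, 75, 75], reappears at step 20 — and no state repeats earlier — so the cycle the system enters has period 2.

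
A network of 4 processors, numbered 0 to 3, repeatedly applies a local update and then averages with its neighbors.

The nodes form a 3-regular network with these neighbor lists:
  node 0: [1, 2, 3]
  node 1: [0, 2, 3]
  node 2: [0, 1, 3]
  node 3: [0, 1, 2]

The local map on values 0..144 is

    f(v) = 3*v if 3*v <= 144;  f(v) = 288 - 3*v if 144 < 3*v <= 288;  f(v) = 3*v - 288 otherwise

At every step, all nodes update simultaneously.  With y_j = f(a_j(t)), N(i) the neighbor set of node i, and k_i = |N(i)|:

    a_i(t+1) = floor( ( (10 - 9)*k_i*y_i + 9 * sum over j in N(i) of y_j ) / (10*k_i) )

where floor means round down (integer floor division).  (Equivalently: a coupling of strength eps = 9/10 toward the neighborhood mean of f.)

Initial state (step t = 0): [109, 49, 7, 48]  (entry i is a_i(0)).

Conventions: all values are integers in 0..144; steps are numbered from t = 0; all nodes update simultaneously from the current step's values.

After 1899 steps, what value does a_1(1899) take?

Simulating step by step:
t=0: [109, 49, 7, 48]
t=1: [95, 75, 99, 74]
t=2: [41, 29, 40, 29]
t=3: [100, 107, 101, 107]
t=4: [25, 21, 24, 21]
t=5: [66, 69, 67, 69]
t=6: [83, 85, 84, 85]
t=7: [34, 35, 35, 35]
t=8: [104, 104, 104, 104]
t=9: [24, 24, 24, 24]
t=10: [72, 72, 72, 72]
t=11: [72, 72, 72, 72]

Answer: a_1(1899) = 72
Key observation: The state at step 10, [72, 72, 72, 72], reappears at step 11: the system is in a cycle of period 1 from step 10 on.  Therefore the state at step 1899 equals the state at step 10 + ((1899 - 10) mod 1) = 10, which is [72, 72, 72, 72].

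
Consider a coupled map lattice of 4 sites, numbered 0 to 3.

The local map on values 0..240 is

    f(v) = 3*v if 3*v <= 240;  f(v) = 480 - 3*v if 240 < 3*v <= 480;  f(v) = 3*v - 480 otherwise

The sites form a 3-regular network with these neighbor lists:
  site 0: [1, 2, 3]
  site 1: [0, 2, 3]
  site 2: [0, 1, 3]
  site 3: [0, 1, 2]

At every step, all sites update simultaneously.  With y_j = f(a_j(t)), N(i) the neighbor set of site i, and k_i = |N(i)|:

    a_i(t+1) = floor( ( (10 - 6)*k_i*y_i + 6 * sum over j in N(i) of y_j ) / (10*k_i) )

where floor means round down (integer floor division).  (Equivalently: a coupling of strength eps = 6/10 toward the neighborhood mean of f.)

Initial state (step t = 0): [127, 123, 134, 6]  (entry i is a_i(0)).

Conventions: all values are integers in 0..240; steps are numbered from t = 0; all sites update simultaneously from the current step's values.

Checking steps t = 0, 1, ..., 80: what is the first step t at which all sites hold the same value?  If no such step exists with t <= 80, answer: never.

Simulating step by step:
t=0: [127, 123, 134, 6]  (not all equal)
t=1: [81, 83, 76, 64]  (not all equal)
t=2: [225, 223, 223, 216]  (not all equal)
t=3: [187, 186, 186, 181]  (not all equal)
t=4: [76, 75, 75, 72]  (not all equal)
t=5: [224, 223, 223, 222]  (not all equal)
t=6: [189, 189, 189, 188]  (not all equal)
t=7: [86, 86, 86, 85]  (not all equal)
t=8: [222, 222, 222, 223]  (not all equal)
t=9: [186, 186, 186, 187]  (not all equal)
t=10: [78, 78, 78, 79]  (not all equal)
t=11: [234, 234, 234, 235]  (not all equal)
t=12: [222, 222, 222, 223]  (not all equal)

Answer: never
Key observation: The state at step 8 reappears at step 12 — the system is in a cycle of period 4 from step 8 on.  No step 0..12 is synchronized, and the cycle repeats forever, so no step up to 80 (or ever) has all sites equal.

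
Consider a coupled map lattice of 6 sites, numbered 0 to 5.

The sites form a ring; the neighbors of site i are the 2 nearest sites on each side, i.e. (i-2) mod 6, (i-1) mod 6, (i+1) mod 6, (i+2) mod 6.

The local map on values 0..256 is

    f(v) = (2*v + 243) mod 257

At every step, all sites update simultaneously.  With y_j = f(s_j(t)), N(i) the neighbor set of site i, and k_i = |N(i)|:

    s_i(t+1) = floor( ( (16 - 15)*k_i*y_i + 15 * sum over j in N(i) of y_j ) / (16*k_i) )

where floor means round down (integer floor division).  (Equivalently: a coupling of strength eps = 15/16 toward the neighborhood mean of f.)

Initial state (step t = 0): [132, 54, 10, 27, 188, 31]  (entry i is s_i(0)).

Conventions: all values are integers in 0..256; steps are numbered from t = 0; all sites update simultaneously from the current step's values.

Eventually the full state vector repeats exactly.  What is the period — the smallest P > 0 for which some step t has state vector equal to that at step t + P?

Simulating step by step:
t=0: [132, 54, 10, 27, 188, 31]
t=1: [74, 86, 114, 61, 87, 117]
t=2: [184, 168, 144, 183, 168, 145]
t=3: [44, 57, 76, 44, 57, 76]
t=4: [116, 105, 90, 116, 105, 90]
t=5: [183, 192, 204, 183, 192, 204]
t=6: [123, 115, 106, 123, 115, 106]
t=7: [208, 215, 222, 208, 215, 222]
t=8: [164, 159, 153, 164, 159, 153]
t=9: [42, 46, 50, 42, 46, 50]
t=10: [81, 78, 74, 81, 78, 74]
t=11: [138, 141, 144, 138, 141, 144]
t=12: [13, 11, 8, 13, 11, 8]
t=13: [5, 7, 9, 5, 7, 9]
t=14: [17, 120, 118, 17, 120, 118]
t=15: [211, 127, 129, 211, 127, 129]
t=16: [236, 200, 198, 236, 200, 198]
t=17: [131, 160, 162, 131, 160, 162]
t=18: [63, 144, 142, 63, 144, 142]
t=19: [21, 59, 61, 21, 59, 61]
t=20: [101, 70, 68, 101, 70, 68]
t=21: [128, 153, 154, 128, 153, 154]
t=22: [48, 132, 132, 48, 132, 132]
t=23: [239, 171, 171, 239, 171, 171]
t=24: [79, 134, 134, 79, 134, 134]
t=25: [247, 202, 202, 247, 202, 202]
t=26: [138, 175, 175, 138, 175, 175]
t=27: [74, 44, 44, 74, 44, 44]
t=28: [77, 102, 102, 77, 102, 102]
t=29: [186, 166, 166, 186, 166, 166]
t=30: [63, 79, 79, 63, 79, 79]
t=31: [142, 129, 129, 142, 129, 129]
t=32: [229, 135, 135, 229, 135, 135]
t=33: [251, 223, 223, 251, 223, 223]
t=34: [178, 201, 201, 178, 201, 201]
t=35: [128, 109, 109, 128, 109, 109]
t=36: [206, 221, 221, 206, 221, 221]
t=37: [169, 156, 156, 169, 156, 156]
t=38: [42, 53, 53, 42, 53, 53]
t=39: [90, 81, 81, 90, 81, 81]
t=40: [149, 156, 156, 149, 156, 156]
t=41: [40, 34, 34, 40, 34, 34]
t=42: [54, 59, 59, 54, 59, 59]
t=43: [103, 99, 99, 103, 99, 99]
t=44: [184, 187, 187, 184, 187, 187]
t=45: [102, 100, 100, 102, 100, 100]
t=46: [186, 187, 187, 186, 187, 187]
t=47: [102, 102, 102, 102, 102, 102]
t=48: [190, 190, 190, 190, 190, 190]
t=49: [109, 109, 109, 109, 109, 109]
t=50: [204, 204, 204, 204, 204, 204]
t=51: [137, 137, 137, 137, 137, 137]
t=52: [3, 3, 3, 3, 3, 3]
t=53: [249, 249, 249, 249, 249, 249]
t=54: [227, 227, 227, 227, 227, 227]
t=55: [183, 183, 183, 183, 183, 183]
t=56: [95, 95, 95, 95, 95, 95]
t=57: [176, 176, 176, 176, 176, 176]
t=58: [81, 81, 81, 81, 81, 81]
t=59: [148, 148, 148, 148, 148, 148]
t=60: [25, 25, 25, 25, 25, 25]
t=61: [36, 36, 36, 36, 36, 36]
t=62: [58, 58, 58, 58, 58, 58]
t=63: [102, 102, 102, 102, 102, 102]

Answer: 16
Key observation: The state at step 47, [102, 102, 102, 102, 102, 102], reappears at step 63 — and no state repeats earlier — so the cycle the system enters has period 16.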